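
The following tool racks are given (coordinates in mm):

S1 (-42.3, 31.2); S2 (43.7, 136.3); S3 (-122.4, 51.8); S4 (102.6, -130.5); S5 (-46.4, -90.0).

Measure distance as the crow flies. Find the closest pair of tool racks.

S1 and S3

Pairwise distances:
S1–S2: √((86.0)² + (105.1)²) = √(7396.000 + 11046.010) = 135.8 mm
S1–S3: √((-80.1)² + (20.6)²) = √(6416.010 + 424.360) = 82.7 mm
S1–S4: √((144.9)² + (-161.7)²) = √(20996.010 + 26146.890) = 217.1 mm
S1–S5: √((-4.1)² + (-121.2)²) = √(16.810 + 14689.440) = 121.3 mm
S2–S3: √((-166.1)² + (-84.5)²) = √(27589.210 + 7140.250) = 186.4 mm
S2–S4: √((58.9)² + (-266.8)²) = √(3469.210 + 71182.240) = 273.2 mm
S2–S5: √((-90.1)² + (-226.3)²) = √(8118.010 + 51211.690) = 243.6 mm
S3–S4: √((225.0)² + (-182.3)²) = √(50625.000 + 33233.290) = 289.6 mm
S3–S5: √((76.0)² + (-141.8)²) = √(5776.000 + 20107.240) = 160.9 mm
S4–S5: √((-149.0)² + (40.5)²) = √(22201.000 + 1640.250) = 154.4 mm
Closest pair: S1–S3 at 82.7 mm.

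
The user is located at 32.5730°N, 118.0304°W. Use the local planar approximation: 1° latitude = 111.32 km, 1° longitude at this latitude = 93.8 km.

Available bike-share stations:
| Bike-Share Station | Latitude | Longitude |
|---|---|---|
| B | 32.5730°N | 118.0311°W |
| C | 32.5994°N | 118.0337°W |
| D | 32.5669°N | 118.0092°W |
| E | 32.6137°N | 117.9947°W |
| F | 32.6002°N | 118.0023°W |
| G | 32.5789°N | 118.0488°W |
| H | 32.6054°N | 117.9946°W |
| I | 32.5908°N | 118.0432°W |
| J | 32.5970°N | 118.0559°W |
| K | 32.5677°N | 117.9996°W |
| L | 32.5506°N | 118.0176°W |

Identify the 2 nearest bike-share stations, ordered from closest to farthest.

B, G

Distances from 32.5730°N, 118.0304°W:
B: √((0.0000·111.32)² + (-0.0007·93.8)²) = √(0.000000 + 0.004311) = 0.0657 km
C: √((0.0264·111.32)² + (-0.0033·93.8)²) = √(8.636828 + 0.095815) = 2.9551 km
D: √((-0.0061·111.32)² + (0.0212·93.8)²) = √(0.461112 + 3.954371) = 2.1013 km
E: √((0.0407·111.32)² + (0.0357·93.8)²) = √(20.527460 + 11.213524) = 5.6339 km
F: √((0.0272·111.32)² + (0.0281·93.8)²) = √(9.168203 + 6.947336) = 4.0144 km
G: √((0.0059·111.32)² + (-0.0184·93.8)²) = √(0.431370 + 2.978800) = 1.8467 km
H: √((0.0324·111.32)² + (0.0358·93.8)²) = √(13.008775 + 11.276433) = 4.9280 km
I: √((0.0178·111.32)² + (-0.0128·93.8)²) = √(3.926326 + 1.441536) = 2.3169 km
J: √((0.0240·111.32)² + (-0.0255·93.8)²) = √(7.137874 + 5.721186) = 3.5860 km
K: √((-0.0053·111.32)² + (0.0308·93.8)²) = √(0.348095 + 8.346552) = 2.9487 km
L: √((-0.0224·111.32)² + (0.0128·93.8)²) = √(6.217881 + 1.441536) = 2.7676 km
Sorted: B (0.0657 km) < G (1.8467 km) < D (2.1013 km) < I (2.3169 km) < …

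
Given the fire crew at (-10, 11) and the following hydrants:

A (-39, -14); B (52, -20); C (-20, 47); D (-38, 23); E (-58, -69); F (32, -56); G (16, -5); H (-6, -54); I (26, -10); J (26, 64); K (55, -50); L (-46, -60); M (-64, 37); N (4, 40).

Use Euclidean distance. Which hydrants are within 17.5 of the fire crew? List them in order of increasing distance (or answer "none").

Distances from (-10, 11):
A: 38.29
B: 69.32
C: 37.36
D: 30.46
E: 93.30
F: 79.08
G: 30.53
H: 65.12
I: 41.68
J: 64.07
K: 89.14
L: 79.61
M: 59.93
N: 32.20
Threshold 17.5: none within range.

none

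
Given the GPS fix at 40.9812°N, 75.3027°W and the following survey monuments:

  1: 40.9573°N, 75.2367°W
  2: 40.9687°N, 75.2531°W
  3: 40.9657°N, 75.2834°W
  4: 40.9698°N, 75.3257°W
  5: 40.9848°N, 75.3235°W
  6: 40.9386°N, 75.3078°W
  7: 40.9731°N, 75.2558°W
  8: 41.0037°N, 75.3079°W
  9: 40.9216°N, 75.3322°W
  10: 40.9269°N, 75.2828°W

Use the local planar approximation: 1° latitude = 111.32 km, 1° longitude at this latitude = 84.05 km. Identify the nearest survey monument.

Distances from 40.9812°N, 75.3027°W:
1: √((-0.0239·111.32)² + (0.0660·84.05)²) = √(7.078516 + 30.772537) = 6.1523 km
2: √((-0.0125·111.32)² + (0.0496·84.05)²) = √(1.936272 + 17.379560) = 4.3950 km
3: √((-0.0155·111.32)² + (0.0193·84.05)²) = √(2.977212 + 2.631419) = 2.3683 km
4: √((-0.0114·111.32)² + (-0.0230·84.05)²) = √(1.610483 + 3.737069) = 2.3125 km
5: √((0.0036·111.32)² + (-0.0208·84.05)²) = √(0.160602 + 3.056343) = 1.7936 km
6: √((-0.0426·111.32)² + (-0.0051·84.05)²) = √(22.488764 + 0.183745) = 4.7616 km
7: √((-0.0081·111.32)² + (0.0469·84.05)²) = √(0.813048 + 15.538930) = 4.0438 km
8: √((0.0225·111.32)² + (-0.0052·84.05)²) = √(6.273522 + 0.191021) = 2.5425 km
9: √((-0.0596·111.32)² + (-0.0295·84.05)²) = √(44.018873 + 6.147796) = 7.0828 km
10: √((-0.0543·111.32)² + (0.0199·84.05)²) = √(36.538108 + 2.797574) = 6.2718 km
Minimum: 5 at 1.7936 km.

5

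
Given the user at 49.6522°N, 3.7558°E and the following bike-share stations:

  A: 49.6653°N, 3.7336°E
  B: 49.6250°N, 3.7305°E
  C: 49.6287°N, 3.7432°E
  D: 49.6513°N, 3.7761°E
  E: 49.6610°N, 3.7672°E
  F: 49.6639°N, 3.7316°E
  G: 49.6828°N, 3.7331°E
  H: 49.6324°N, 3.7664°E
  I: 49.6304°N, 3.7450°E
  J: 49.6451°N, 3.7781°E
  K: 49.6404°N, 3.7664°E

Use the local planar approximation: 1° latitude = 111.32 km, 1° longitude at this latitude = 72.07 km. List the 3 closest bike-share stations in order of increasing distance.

Distances from 49.6522°N, 3.7558°E:
A: √((0.0131·111.32)² + (-0.0222·72.07)²) = √(2.126616 + 2.559853) = 2.1648 km
B: √((-0.0272·111.32)² + (-0.0253·72.07)²) = √(9.168203 + 3.324682) = 3.5345 km
C: √((-0.0235·111.32)² + (-0.0126·72.07)²) = √(6.843561 + 0.824613) = 2.7691 km
D: √((-0.0009·111.32)² + (0.0203·72.07)²) = √(0.010038 + 2.140430) = 1.4664 km
E: √((0.0088·111.32)² + (0.0114·72.07)²) = √(0.959648 + 0.675023) = 1.2785 km
F: √((0.0117·111.32)² + (-0.0242·72.07)²) = √(1.696360 + 3.041864) = 2.1767 km
G: √((0.0306·111.32)² + (-0.0227·72.07)²) = √(11.603506 + 2.676460) = 3.7789 km
H: √((-0.0198·111.32)² + (0.0106·72.07)²) = √(4.858216 + 0.583607) = 2.3328 km
I: √((-0.0218·111.32)² + (-0.0108·72.07)²) = √(5.889242 + 0.605838) = 2.5485 km
J: √((-0.0071·111.32)² + (0.0223·72.07)²) = √(0.624688 + 2.582966) = 1.7910 km
K: √((-0.0118·111.32)² + (0.0106·72.07)²) = √(1.725482 + 0.583607) = 1.5196 km
Sorted: E (1.2785 km) < D (1.4664 km) < K (1.5196 km) < J (1.7910 km) < A (2.1648 km) < …

E, D, K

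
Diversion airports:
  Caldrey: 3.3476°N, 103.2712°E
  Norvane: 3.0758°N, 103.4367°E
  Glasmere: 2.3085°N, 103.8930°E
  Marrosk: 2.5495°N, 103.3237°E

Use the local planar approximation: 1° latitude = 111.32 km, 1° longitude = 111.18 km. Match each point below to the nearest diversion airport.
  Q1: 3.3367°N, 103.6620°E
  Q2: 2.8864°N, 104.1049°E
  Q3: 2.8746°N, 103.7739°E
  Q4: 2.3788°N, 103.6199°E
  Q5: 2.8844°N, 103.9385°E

Q1→Norvane; Q2→Glasmere; Q3→Norvane; Q4→Glasmere; Q5→Norvane

Q1 at 3.3367°N, 103.6620°E:
  Caldrey: √((0.0109·111.32)² + (-0.3908·111.18)²) = √(1.472310 + 1887.828114) = 43.4661 km
  Norvane: √((-0.2609·111.32)² + (-0.2253·111.18)²) = √(843.518387 + 627.445087) = 38.3531 km
  Glasmere: √((-1.0282·111.32)² + (0.2310·111.18)²) = √(13100.913959 + 659.594915) = 117.3052 km
  Marrosk: √((-0.7872·111.32)² + (-0.3383·111.18)²) = √(7679.210388 + 1414.677137) = 95.3619 km
  → nearest: Norvane (38.3531 km)
Q2 at 2.8864°N, 104.1049°E:
  Caldrey: √((0.4612·111.32)² + (-0.8337·111.18)²) = √(2635.876102 + 8591.578102) = 105.9597 km
  Norvane: √((0.1894·111.32)² + (-0.6682·111.18)²) = √(444.535393 + 5519.074824) = 77.2244 km
  Glasmere: √((-0.5779·111.32)² + (-0.2119·111.18)²) = √(4138.584094 + 555.028460) = 68.5099 km
  Marrosk: √((-0.3369·111.32)² + (-0.7812·111.18)²) = √(1406.528114 + 7543.585354) = 94.6050 km
  → nearest: Glasmere (68.5099 km)
Q3 at 2.8746°N, 103.7739°E:
  Caldrey: √((0.4730·111.32)² + (-0.5027·111.18)²) = √(2772.481627 + 3123.712891) = 76.7867 km
  Norvane: √((0.2012·111.32)² + (-0.3372·111.18)²) = √(501.651769 + 1405.492302) = 43.6709 km
  Glasmere: √((-0.5661·111.32)² + (0.1191·111.18)²) = √(3971.300085 + 175.338329) = 64.3944 km
  Marrosk: √((-0.3251·111.32)² + (-0.4502·111.18)²) = √(1309.725654 + 2505.326434) = 61.7661 km
  → nearest: Norvane (43.6709 km)
Q4 at 2.3788°N, 103.6199°E:
  Caldrey: √((0.9688·111.32)² + (-0.3487·111.18)²) = √(11630.935721 + 1502.993956) = 114.6034 km
  Norvane: √((0.6970·111.32)² + (-0.1832·111.18)²) = √(6020.214307 + 414.862594) = 80.2189 km
  Glasmere: √((-0.0703·111.32)² + (0.2731·111.18)²) = √(61.243083 + 921.927436) = 31.3556 km
  Marrosk: √((0.1707·111.32)² + (-0.2962·111.18)²) = √(361.088317 + 1084.484746) = 38.0207 km
  → nearest: Glasmere (31.3556 km)
Q5 at 2.8844°N, 103.9385°E:
  Caldrey: √((0.4632·111.32)² + (-0.6673·111.18)²) = √(2658.786695 + 5504.217529) = 90.3493 km
  Norvane: √((0.1914·111.32)² + (-0.5018·111.18)²) = √(453.973249 + 3112.537936) = 59.7203 km
  Glasmere: √((-0.5759·111.32)² + (-0.0455·111.18)²) = √(4109.987986 + 25.590345) = 64.3085 km
  Marrosk: √((-0.3349·111.32)² + (-0.6148·111.18)²) = √(1389.878031 + 4672.196041) = 77.8593 km
  → nearest: Norvane (59.7203 km)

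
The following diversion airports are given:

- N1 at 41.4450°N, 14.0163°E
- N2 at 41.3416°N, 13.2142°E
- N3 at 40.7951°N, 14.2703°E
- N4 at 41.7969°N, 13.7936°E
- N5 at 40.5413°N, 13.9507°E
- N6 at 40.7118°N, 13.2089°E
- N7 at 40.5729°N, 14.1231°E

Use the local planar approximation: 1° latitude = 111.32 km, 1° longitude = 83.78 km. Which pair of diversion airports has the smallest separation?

N5 and N7

Pairwise distances:
N1–N2: √((-0.1034·111.32)² + (-0.8021·83.78)²) = √(132.491334 + 4515.831667) = 68.1786 km
N1–N3: √((-0.6499·111.32)² + (0.2540·83.78)²) = √(5234.069309 + 452.843507) = 75.4116 km
N1–N4: √((0.3519·111.32)² + (-0.2227·83.78)²) = √(1534.563729 + 348.113725) = 43.3898 km
N1–N5: √((-0.9037·111.32)² + (-0.0656·83.78)²) = √(10120.336661 + 30.205664) = 100.7499 km
N1–N6: √((-0.7332·111.32)² + (-0.8074·83.78)²) = √(6661.795670 + 4575.706948) = 106.0071 km
N1–N7: √((-0.8721·111.32)² + (0.1068·83.78)²) = √(9424.948120 + 80.061407) = 97.4936 km
N2–N3: √((-0.5465·111.32)² + (1.0561·83.78)²) = √(3701.065132 + 7828.720664) = 107.3768 km
N2–N4: √((0.4553·111.32)² + (0.5794·83.78)²) = √(2568.867451 + 2356.338579) = 70.1798 km
N2–N5: √((-0.8003·111.32)² + (0.7365·83.78)²) = √(7936.920480 + 3807.379914) = 108.3711 km
N2–N6: √((-0.6298·111.32)² + (-0.0053·83.78)²) = √(4915.318994 + 0.197166) = 70.1107 km
N2–N7: √((-0.7687·111.32)² + (0.9089·83.78)²) = √(7322.513103 + 5798.463382) = 114.5468 km
N3–N4: √((1.0018·111.32)² + (-0.4767·83.78)²) = √(12436.794263 + 1595.037933) = 118.4560 km
N3–N5: √((-0.2538·111.32)² + (-0.3196·83.78)²) = √(798.232913 + 716.958889) = 38.9255 km
N3–N6: √((-0.0833·111.32)² + (-1.0614·83.78)²) = √(85.987713 + 7907.494138) = 89.4063 km
N3–N7: √((-0.2222·111.32)² + (-0.1472·83.78)²) = √(611.835264 + 152.088484) = 27.6392 km
N4–N5: √((-1.2556·111.32)² + (0.1571·83.78)²) = √(19536.601111 + 173.233980) = 140.3917 km
N4–N6: √((-1.0851·111.32)² + (-0.5847·83.78)²) = √(14591.029056 + 2399.644459) = 130.3483 km
N4–N7: √((-1.2240·111.32)² + (0.3295·83.78)²) = √(18565.610332 + 762.064182) = 139.0240 km
N5–N6: √((0.1705·111.32)² + (-0.7418·83.78)²) = √(360.242678 + 3862.374401) = 64.9817 km
N5–N7: √((0.0316·111.32)² + (0.1724·83.78)²) = √(12.374298 + 208.619661) = 14.8659 km
N6–N7: √((-0.1389·111.32)² + (0.9142·83.78)²) = √(239.084206 + 5866.284832) = 78.1369 km
Closest pair: N5–N7 at 14.8659 km.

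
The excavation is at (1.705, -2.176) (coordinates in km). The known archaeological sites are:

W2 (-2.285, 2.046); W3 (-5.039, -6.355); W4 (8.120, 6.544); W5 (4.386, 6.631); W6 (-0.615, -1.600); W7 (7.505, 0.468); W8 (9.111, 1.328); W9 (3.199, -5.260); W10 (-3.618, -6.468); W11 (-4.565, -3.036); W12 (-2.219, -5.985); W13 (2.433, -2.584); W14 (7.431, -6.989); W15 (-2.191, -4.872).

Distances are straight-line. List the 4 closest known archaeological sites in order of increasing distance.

W13, W6, W9, W15

Distances from (1.705, -2.176):
W2: √((-3.990)² + (4.222)²) = √(15.92010 + 17.82528) = 5.809 km
W3: √((-6.744)² + (-4.179)²) = √(45.48154 + 17.46404) = 7.934 km
W4: √((6.415)² + (8.720)²) = √(41.15222 + 76.03840) = 10.825 km
W5: √((2.681)² + (8.807)²) = √(7.18776 + 77.56325) = 9.206 km
W6: √((-2.320)² + (0.576)²) = √(5.38240 + 0.33178) = 2.390 km
W7: √((5.800)² + (2.644)²) = √(33.64000 + 6.99074) = 6.374 km
W8: √((7.406)² + (3.504)²) = √(54.84884 + 12.27802) = 8.193 km
W9: √((1.494)² + (-3.084)²) = √(2.23204 + 9.51106) = 3.427 km
W10: √((-5.323)² + (-4.292)²) = √(28.33433 + 18.42126) = 6.838 km
W11: √((-6.270)² + (-0.860)²) = √(39.31290 + 0.73960) = 6.329 km
W12: √((-3.924)² + (-3.809)²) = √(15.39778 + 14.50848) = 5.469 km
W13: √((0.728)² + (-0.408)²) = √(0.52998 + 0.16646) = 0.835 km
W14: √((5.726)² + (-4.813)²) = √(32.78708 + 23.16497) = 7.480 km
W15: √((-3.896)² + (-2.696)²) = √(15.17882 + 7.26842) = 4.738 km
Sorted: W13 (0.835 km) < W6 (2.390 km) < W9 (3.427 km) < W15 (4.738 km) < W12 (5.469 km) < W2 (5.809 km) < …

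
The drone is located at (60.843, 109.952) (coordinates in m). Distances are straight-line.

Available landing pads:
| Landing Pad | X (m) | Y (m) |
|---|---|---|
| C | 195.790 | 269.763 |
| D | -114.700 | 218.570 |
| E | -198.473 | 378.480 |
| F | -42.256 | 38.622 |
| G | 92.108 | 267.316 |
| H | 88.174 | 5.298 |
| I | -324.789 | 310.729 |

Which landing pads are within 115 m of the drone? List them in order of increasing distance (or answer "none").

H

Distances from (60.843, 109.952):
C: √((134.947)² + (159.811)²) = √(18210.69281 + 25539.55572) = 209.166 m
D: √((-175.543)² + (108.618)²) = √(30815.34485 + 11797.86992) = 206.430 m
E: √((-259.316)² + (268.528)²) = √(67244.78786 + 72107.28678) = 373.299 m
F: √((-103.099)² + (-71.330)²) = √(10629.40380 + 5087.96890) = 125.369 m
G: √((31.265)² + (157.364)²) = √(977.50023 + 24763.42850) = 160.440 m
H: √((27.331)² + (-104.654)²) = √(746.98356 + 10952.45972) = 108.164 m
I: √((-385.632)² + (200.777)²) = √(148712.03942 + 40311.40373) = 434.768 m
Threshold 115 m: H (108.164 m) is within range.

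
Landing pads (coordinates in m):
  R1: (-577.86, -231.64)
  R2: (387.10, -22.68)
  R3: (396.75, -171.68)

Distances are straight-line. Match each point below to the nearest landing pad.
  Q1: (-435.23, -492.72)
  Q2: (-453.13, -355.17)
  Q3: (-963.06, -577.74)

Q1→R1; Q2→R1; Q3→R1

Q1 at (-435.23, -492.72):
  R1: 297.50 m
  R2: 947.19 m
  R3: 891.77 m
  → nearest: R1 (297.50 m)
Q2 at (-453.13, -355.17):
  R1: 175.55 m
  R2: 903.62 m
  R3: 869.46 m
  → nearest: R1 (175.55 m)
Q3 at (-963.06, -577.74):
  R1: 517.85 m
  R2: 1459.80 m
  R3: 1419.14 m
  → nearest: R1 (517.85 m)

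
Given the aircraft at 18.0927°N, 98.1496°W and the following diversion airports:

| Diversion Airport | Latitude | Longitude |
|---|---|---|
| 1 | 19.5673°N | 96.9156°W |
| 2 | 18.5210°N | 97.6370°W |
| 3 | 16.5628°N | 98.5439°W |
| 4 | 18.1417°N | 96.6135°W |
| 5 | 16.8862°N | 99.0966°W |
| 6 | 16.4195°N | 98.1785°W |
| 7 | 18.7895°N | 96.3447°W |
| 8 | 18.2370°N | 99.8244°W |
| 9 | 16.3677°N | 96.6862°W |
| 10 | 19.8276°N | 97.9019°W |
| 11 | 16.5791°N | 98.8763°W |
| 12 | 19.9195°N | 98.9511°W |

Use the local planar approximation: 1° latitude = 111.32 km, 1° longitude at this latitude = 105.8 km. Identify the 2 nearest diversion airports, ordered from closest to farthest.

Distances from 18.0927°N, 98.1496°W:
1: √((1.4746·111.32)² + (1.2340·105.8)²) = √(26946.034064 + 17045.182472) = 209.7408 km
2: √((0.4283·111.32)² + (0.5126·105.8)²) = √(2273.225631 + 2941.226966) = 72.2112 km
3: √((-1.5299·111.32)² + (-0.3943·105.8)²) = √(29004.974273 + 1740.303083) = 175.3433 km
4: √((0.0490·111.32)² + (1.5361·105.8)²) = √(29.753534 + 26412.548876) = 162.6109 km
5: √((-1.2065·111.32)² + (-0.9470·105.8)²) = √(18038.526045 + 10038.557095) = 167.5622 km
6: √((-1.6732·111.32)² + (-0.0289·105.8)²) = √(34693.020053 + 9.349040) = 186.2857 km
7: √((0.6968·111.32)² + (1.8049·105.8)²) = √(6016.759874 + 36465.118169) = 206.1113 km
8: √((0.1443·111.32)² + (-1.6748·105.8)²) = √(258.035261 + 31397.656934) = 177.9205 km
9: √((-1.7250·111.32)² + (1.4634·105.8)²) = √(36874.368729 + 23971.622880) = 246.6698 km
10: √((1.7349·111.32)² + (0.2477·105.8)²) = √(37298.836907 + 686.789028) = 194.8990 km
11: √((-1.5136·111.32)² + (-0.7267·105.8)²) = √(28390.211861 + 5911.281697) = 185.2066 km
12: √((1.8268·111.32)² + (-0.8015·105.8)²) = √(41355.035807 + 7190.819522) = 220.3312 km
Sorted: 2 (72.2112 km) < 4 (162.6109 km) < 5 (167.5622 km) < 3 (175.3433 km) < …

2, 4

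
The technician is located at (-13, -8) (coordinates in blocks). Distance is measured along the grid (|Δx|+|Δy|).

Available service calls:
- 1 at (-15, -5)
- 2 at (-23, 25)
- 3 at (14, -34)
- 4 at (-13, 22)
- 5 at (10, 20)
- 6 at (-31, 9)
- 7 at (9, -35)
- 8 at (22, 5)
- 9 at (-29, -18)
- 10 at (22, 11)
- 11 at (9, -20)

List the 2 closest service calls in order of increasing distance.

Distances from (-13, -8):
1: 5 blocks
2: 43 blocks
3: 53 blocks
4: 30 blocks
5: 51 blocks
6: 35 blocks
7: 49 blocks
8: 48 blocks
9: 26 blocks
10: 54 blocks
11: 34 blocks
Sorted: 1 (5 blocks) < 9 (26 blocks) < 4 (30 blocks) < 11 (34 blocks) < …

1, 9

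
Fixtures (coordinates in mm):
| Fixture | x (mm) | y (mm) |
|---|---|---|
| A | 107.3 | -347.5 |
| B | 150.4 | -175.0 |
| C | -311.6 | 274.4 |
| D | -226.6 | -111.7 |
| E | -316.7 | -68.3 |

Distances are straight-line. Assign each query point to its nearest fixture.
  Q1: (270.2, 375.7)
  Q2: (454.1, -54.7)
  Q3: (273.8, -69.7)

Q1→B; Q2→B; Q3→B

Q1 at (270.2, 375.7):
  A: 741.3 mm
  B: 563.6 mm
  C: 590.6 mm
  D: 696.0 mm
  E: 735.9 mm
  → nearest: B (563.6 mm)
Q2 at (454.1, -54.7):
  A: 453.9 mm
  B: 326.7 mm
  C: 833.4 mm
  D: 683.1 mm
  E: 770.9 mm
  → nearest: B (326.7 mm)
Q3 at (273.8, -69.7):
  A: 323.9 mm
  B: 162.2 mm
  C: 679.0 mm
  D: 502.2 mm
  E: 590.5 mm
  → nearest: B (162.2 mm)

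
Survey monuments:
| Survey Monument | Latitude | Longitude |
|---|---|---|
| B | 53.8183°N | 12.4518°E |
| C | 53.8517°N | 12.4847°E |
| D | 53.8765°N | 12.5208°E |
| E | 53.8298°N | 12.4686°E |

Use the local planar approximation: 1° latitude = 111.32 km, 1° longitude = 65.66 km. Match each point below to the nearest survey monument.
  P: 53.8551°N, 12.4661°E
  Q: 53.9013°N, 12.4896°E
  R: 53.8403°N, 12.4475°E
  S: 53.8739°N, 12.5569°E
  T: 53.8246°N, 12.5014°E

P at 53.8551°N, 12.4661°E:
  B: √((-0.0368·111.32)² + (-0.0143·65.66)²) = √(16.781935 + 0.881605) = 4.2028 km
  C: √((-0.0034·111.32)² + (0.0186·65.66)²) = √(0.143253 + 1.491515) = 1.2786 km
  D: √((0.0214·111.32)² + (0.0547·65.66)²) = √(5.675106 + 12.899605) = 4.3098 km
  E: √((-0.0253·111.32)² + (0.0025·65.66)²) = √(7.932086 + 0.026945) = 2.8212 km
  → nearest: C (1.2786 km)
Q at 53.9013°N, 12.4896°E:
  B: √((-0.0830·111.32)² + (-0.0378·65.66)²) = √(85.369469 + 6.160066) = 9.5671 km
  C: √((-0.0496·111.32)² + (-0.0049·65.66)²) = √(30.486653 + 0.103513) = 5.5308 km
  D: √((-0.0248·111.32)² + (0.0312·65.66)²) = √(7.621663 + 4.196729) = 3.4378 km
  E: √((-0.0715·111.32)² + (-0.0210·65.66)²) = √(63.351730 + 1.901255) = 8.0779 km
  → nearest: D (3.4378 km)
R at 53.8403°N, 12.4475°E:
  B: √((-0.0220·111.32)² + (0.0043·65.66)²) = √(5.997797 + 0.079715) = 2.4653 km
  C: √((0.0114·111.32)² + (0.0372·65.66)²) = √(1.610483 + 5.966060) = 2.7526 km
  D: √((0.0362·111.32)² + (0.0733·65.66)²) = √(16.239159 + 23.163795) = 6.2772 km
  E: √((-0.0105·111.32)² + (0.0211·65.66)²) = √(1.366234 + 1.919405) = 1.8126 km
  → nearest: E (1.8126 km)
S at 53.8739°N, 12.5569°E:
  B: √((-0.0556·111.32)² + (-0.1051·65.66)²) = √(38.308573 + 47.621952) = 9.2699 km
  C: √((-0.0222·111.32)² + (-0.0722·65.66)²) = √(6.107343 + 22.473781) = 5.3461 km
  D: √((0.0026·111.32)² + (-0.0361·65.66)²) = √(0.083771 + 5.618445) = 2.3879 km
  E: √((-0.0441·111.32)² + (-0.0883·65.66)²) = √(24.100362 + 33.614230) = 7.5970 km
  → nearest: D (2.3879 km)
T at 53.8246°N, 12.5014°E:
  B: √((-0.0063·111.32)² + (-0.0496·65.66)²) = √(0.491844 + 10.606329) = 3.3314 km
  C: √((0.0271·111.32)² + (-0.0167·65.66)²) = √(9.100913 + 1.202360) = 3.2099 km
  D: √((0.0519·111.32)² + (0.0194·65.66)²) = √(33.379599 + 1.622577) = 5.9163 km
  E: √((0.0052·111.32)² + (-0.0328·65.66)²) = √(0.335084 + 4.638200) = 2.2301 km
  → nearest: E (2.2301 km)

P→C; Q→D; R→E; S→D; T→E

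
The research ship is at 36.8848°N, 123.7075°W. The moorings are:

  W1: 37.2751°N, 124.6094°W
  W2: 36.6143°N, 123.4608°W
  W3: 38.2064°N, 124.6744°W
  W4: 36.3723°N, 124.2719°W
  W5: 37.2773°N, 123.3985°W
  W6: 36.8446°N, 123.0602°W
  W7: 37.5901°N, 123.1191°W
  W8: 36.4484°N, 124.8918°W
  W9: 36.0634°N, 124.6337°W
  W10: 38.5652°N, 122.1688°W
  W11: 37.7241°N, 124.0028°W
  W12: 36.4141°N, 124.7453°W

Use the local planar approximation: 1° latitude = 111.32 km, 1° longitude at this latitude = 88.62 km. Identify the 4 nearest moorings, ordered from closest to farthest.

Distances from 36.8848°N, 123.7075°W:
W1: √((0.3903·111.32)² + (-0.9019·88.62)²) = √(1887.745736 + 6388.225900) = 90.9724 km
W2: √((-0.2705·111.32)² + (0.2467·88.62)²) = √(906.736157 + 477.971267) = 37.2117 km
W3: √((1.3216·111.32)² + (-0.9669·88.62)²) = √(21644.445051 + 7342.206787) = 170.2547 km
W4: √((-0.5125·111.32)² + (-0.5644·88.62)²) = √(3254.873652 + 2501.713093) = 75.8722 km
W5: √((0.3925·111.32)² + (0.3090·88.62)²) = √(1909.086988 + 749.860454) = 51.5650 km
W6: √((-0.0402·111.32)² + (0.6473·88.62)²) = √(20.026198 + 3290.597061) = 57.5380 km
W7: √((0.7053·111.32)² + (0.5884·88.62)²) = √(6164.447568 + 2718.997570) = 94.2520 km
W8: √((-0.4364·111.32)² + (-1.1843·88.62)²) = √(2360.021064 + 11015.062101) = 115.6507 km
W9: √((-0.8214·111.32)² + (-0.9262·88.62)²) = √(8360.953197 + 6737.100791) = 122.8741 km
W10: √((1.6804·111.32)² + (1.5387·88.62)²) = √(34992.239732 + 18593.938876) = 231.4869 km
W11: √((0.8393·111.32)² + (-0.2953·88.62)²) = √(8729.328590 + 684.841998) = 97.0266 km
W12: √((-0.4707·111.32)² + (-1.0378·88.62)²) = √(2745.584358 + 8458.450734) = 105.8491 km
Sorted: W2 (37.2117 km) < W5 (51.5650 km) < W6 (57.5380 km) < W4 (75.8722 km) < W1 (90.9724 km) < W7 (94.2520 km) < …

W2, W5, W6, W4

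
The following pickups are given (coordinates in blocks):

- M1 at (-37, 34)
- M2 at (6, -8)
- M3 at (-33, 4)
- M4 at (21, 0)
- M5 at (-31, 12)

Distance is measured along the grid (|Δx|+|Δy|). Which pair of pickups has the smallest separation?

Pairwise distances:
M3–M5: 10 blocks
M2–M4: 23 blocks
M1–M5: 28 blocks
M1–M3: 34 blocks
M2–M3: 51 blocks
M2–M5: 57 blocks
M3–M4: 58 blocks
M4–M5: 64 blocks
M1–M2: 85 blocks
M1–M4: 92 blocks
Closest pair: M3–M5 at 10 blocks.

M3 and M5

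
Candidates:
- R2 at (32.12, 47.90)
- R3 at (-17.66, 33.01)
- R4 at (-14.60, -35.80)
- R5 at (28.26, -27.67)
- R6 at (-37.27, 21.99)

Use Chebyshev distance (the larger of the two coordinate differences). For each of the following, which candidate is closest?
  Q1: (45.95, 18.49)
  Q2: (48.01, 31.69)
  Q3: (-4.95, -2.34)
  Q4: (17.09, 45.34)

Q1 at (45.95, 18.49):
  R2: max(|-13.83|, |29.41|) = 29.41
  R3: max(|-63.61|, |14.52|) = 63.61
  R4: max(|-60.55|, |-54.29|) = 60.55
  R5: max(|-17.69|, |-46.16|) = 46.16
  R6: max(|-83.22|, |3.50|) = 83.22
  → nearest: R2 (29.41)
Q2 at (48.01, 31.69):
  R2: max(|-15.89|, |16.21|) = 16.21
  R3: max(|-65.67|, |1.32|) = 65.67
  R4: max(|-62.61|, |-67.49|) = 67.49
  R5: max(|-19.75|, |-59.36|) = 59.36
  R6: max(|-85.28|, |-9.70|) = 85.28
  → nearest: R2 (16.21)
Q3 at (-4.95, -2.34):
  R2: max(|37.07|, |50.24|) = 50.24
  R3: max(|-12.71|, |35.35|) = 35.35
  R4: max(|-9.65|, |-33.46|) = 33.46
  R5: max(|33.21|, |-25.33|) = 33.21
  R6: max(|-32.32|, |24.33|) = 32.32
  → nearest: R6 (32.32)
Q4 at (17.09, 45.34):
  R2: max(|15.03|, |2.56|) = 15.03
  R3: max(|-34.75|, |-12.33|) = 34.75
  R4: max(|-31.69|, |-81.14|) = 81.14
  R5: max(|11.17|, |-73.01|) = 73.01
  R6: max(|-54.36|, |-23.35|) = 54.36
  → nearest: R2 (15.03)

Q1→R2; Q2→R2; Q3→R6; Q4→R2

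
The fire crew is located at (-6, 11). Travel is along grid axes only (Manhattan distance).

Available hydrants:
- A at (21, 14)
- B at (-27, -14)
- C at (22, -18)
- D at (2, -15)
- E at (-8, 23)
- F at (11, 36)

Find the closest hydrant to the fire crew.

E

Distances from (-6, 11):
A: |27| + |3| = 27 + 3 = 30
B: |-21| + |-25| = 21 + 25 = 46
C: |28| + |-29| = 28 + 29 = 57
D: |8| + |-26| = 8 + 26 = 34
E: |-2| + |12| = 2 + 12 = 14
F: |17| + |25| = 17 + 25 = 42
Minimum: E at 14.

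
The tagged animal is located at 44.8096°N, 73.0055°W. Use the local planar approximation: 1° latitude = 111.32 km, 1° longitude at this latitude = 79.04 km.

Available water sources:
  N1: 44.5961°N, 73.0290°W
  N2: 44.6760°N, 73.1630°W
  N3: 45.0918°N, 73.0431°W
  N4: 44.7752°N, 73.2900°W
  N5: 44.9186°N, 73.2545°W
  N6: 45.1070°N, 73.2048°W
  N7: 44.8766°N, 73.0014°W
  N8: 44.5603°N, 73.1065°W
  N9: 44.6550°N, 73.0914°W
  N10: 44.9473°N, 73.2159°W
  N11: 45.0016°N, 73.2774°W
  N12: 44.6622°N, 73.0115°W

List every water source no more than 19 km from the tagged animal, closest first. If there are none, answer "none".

N7, N12, N9

Distances from 44.8096°N, 73.0055°W:
N1: √((-0.2135·111.32)² + (-0.0235·79.04)²) = √(564.861733 + 3.450083) = 23.8393 km
N2: √((-0.1336·111.32)² + (-0.1575·79.04)²) = √(221.186854 + 154.972621) = 19.3948 km
N3: √((0.2822·111.32)² + (-0.0376·79.04)²) = √(986.871062 + 8.832213) = 31.5548 km
N4: √((-0.0344·111.32)² + (-0.2845·79.04)²) = √(14.664366 + 505.659772) = 22.8106 km
N5: √((0.1090·111.32)² + (-0.2490·79.04)²) = √(147.231044 + 387.340187) = 23.1208 km
N6: √((0.2974·111.32)² + (-0.1993·79.04)²) = √(1096.044845 + 248.146675) = 36.6632 km
N7: √((0.0670·111.32)² + (0.0041·79.04)²) = √(55.628327 + 0.105017) = 7.4655 km
N8: √((-0.2493·111.32)² + (-0.1010·79.04)²) = √(770.177722 + 63.728928) = 28.8774 km
N9: √((-0.1546·111.32)² + (-0.0859·79.04)²) = √(296.186578 + 46.097799) = 18.5009 km
N10: √((0.1377·111.32)² + (-0.2104·79.04)²) = √(234.971006 + 276.557432) = 22.6170 km
N11: √((0.1920·111.32)² + (-0.2719·79.04)²) = √(456.823937 + 461.862049) = 30.3098 km
N12: √((-0.1474·111.32)² + (-0.0060·79.04)²) = √(269.241104 + 0.224904) = 16.4154 km
Threshold 19 km: N7 (7.4655 km), N12 (16.4154 km), N9 (18.5009 km) are within range.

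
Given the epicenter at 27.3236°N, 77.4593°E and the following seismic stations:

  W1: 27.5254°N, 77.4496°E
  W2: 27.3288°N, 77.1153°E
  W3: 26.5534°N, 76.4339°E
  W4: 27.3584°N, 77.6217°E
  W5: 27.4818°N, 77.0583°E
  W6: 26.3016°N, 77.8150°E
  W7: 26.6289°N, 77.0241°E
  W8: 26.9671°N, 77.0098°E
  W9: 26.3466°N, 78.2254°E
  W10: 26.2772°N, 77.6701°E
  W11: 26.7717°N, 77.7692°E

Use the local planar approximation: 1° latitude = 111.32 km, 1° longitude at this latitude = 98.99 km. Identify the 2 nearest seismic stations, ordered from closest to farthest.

W4, W1

Distances from 27.3236°N, 77.4593°E:
W1: 22.4849 km
W2: 34.0575 km
W3: 132.8693 km
W4: 16.5362 km
W5: 43.4262 km
W6: 119.0932 km
W7: 88.5239 km
W8: 59.6225 km
W9: 132.5888 km
W10: 118.3395 km
W11: 68.6706 km
Sorted: W4 (16.5362 km) < W1 (22.4849 km) < W2 (34.0575 km) < W5 (43.4262 km) < …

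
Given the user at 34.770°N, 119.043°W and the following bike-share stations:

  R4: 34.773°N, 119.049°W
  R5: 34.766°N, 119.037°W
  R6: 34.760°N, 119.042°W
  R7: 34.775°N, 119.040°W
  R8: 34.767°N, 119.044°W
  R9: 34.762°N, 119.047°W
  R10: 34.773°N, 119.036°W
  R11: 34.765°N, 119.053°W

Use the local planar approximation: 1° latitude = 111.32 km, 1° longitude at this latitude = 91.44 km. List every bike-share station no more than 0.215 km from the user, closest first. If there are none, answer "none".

none

Distances from 34.770°N, 119.043°W:
R4: √((0.003·111.32)² + (-0.006·91.44)²) = √(0.11153 + 0.30101) = 0.642 km
R5: √((-0.004·111.32)² + (0.006·91.44)²) = √(0.19827 + 0.30101) = 0.707 km
R6: √((-0.010·111.32)² + (0.001·91.44)²) = √(1.23921 + 0.00836) = 1.117 km
R7: √((0.005·111.32)² + (0.003·91.44)²) = √(0.30980 + 0.07525) = 0.621 km
R8: √((-0.003·111.32)² + (-0.001·91.44)²) = √(0.11153 + 0.00836) = 0.346 km
R9: √((-0.008·111.32)² + (-0.004·91.44)²) = √(0.79310 + 0.13378) = 0.963 km
R10: √((0.003·111.32)² + (0.007·91.44)²) = √(0.11153 + 0.40970) = 0.722 km
R11: √((-0.005·111.32)² + (-0.010·91.44)²) = √(0.30980 + 0.83613) = 1.070 km
Threshold 0.215 km: none within range.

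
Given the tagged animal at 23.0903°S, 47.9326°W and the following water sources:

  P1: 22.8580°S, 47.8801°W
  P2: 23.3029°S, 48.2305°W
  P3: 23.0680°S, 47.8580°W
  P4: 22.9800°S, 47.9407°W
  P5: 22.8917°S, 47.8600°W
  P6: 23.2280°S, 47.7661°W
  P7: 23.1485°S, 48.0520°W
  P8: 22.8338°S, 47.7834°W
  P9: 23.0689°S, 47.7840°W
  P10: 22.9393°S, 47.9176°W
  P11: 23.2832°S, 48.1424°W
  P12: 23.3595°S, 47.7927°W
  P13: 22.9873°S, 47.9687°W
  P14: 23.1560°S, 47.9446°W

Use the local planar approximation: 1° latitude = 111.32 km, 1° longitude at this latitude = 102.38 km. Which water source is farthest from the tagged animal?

Distances from 23.0903°S, 47.9326°W:
P1: √((0.2323·111.32)² + (0.0525·102.38)²) = √(668.720774 + 28.890088) = 26.4123 km
P2: √((-0.2126·111.32)² + (-0.2979·102.38)²) = √(560.109470 + 930.189123) = 38.6044 km
P3: √((0.0223·111.32)² + (0.0746·102.38)²) = √(6.162488 + 58.332139) = 8.0309 km
P4: √((0.1103·111.32)² + (-0.0081·102.38)²) = √(150.763920 + 0.687702) = 12.3066 km
P5: √((0.1986·111.32)² + (0.0726·102.38)²) = √(488.770385 + 55.246337) = 23.3242 km
P6: √((-0.1377·111.32)² + (0.1665·102.38)²) = √(234.971006 + 290.575321) = 22.9248 km
P7: √((-0.0582·111.32)² + (-0.1194·102.38)²) = √(41.975160 + 149.430381) = 13.8349 km
P8: √((0.2565·111.32)² + (0.1492·102.38)²) = √(815.306931 + 233.328558) = 32.3826 km
P9: √((0.0214·111.32)² + (0.1486·102.38)²) = √(5.675106 + 231.455694) = 15.3991 km
P10: √((0.1510·111.32)² + (0.0150·102.38)²) = √(282.553239 + 2.358374) = 16.8793 km
P11: √((-0.1929·111.32)² + (-0.2098·102.38)²) = √(461.116699 + 461.361359) = 30.3723 km
P12: √((-0.2692·111.32)² + (0.1399·102.38)²) = √(898.041706 + 205.147240) = 33.2143 km
P13: √((0.1030·111.32)² + (-0.0361·102.38)²) = √(131.468239 + 13.659810) = 12.0469 km
P14: √((-0.0657·111.32)² + (-0.0120·102.38)²) = √(53.490559 + 1.509360) = 7.4162 km
Maximum: P2 at 38.6044 km.

P2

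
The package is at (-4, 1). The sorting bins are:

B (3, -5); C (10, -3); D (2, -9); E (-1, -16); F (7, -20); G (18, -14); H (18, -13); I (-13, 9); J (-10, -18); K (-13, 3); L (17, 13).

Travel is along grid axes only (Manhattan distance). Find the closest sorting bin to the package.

K

Distances from (-4, 1):
B: |7| + |-6| = 7 + 6 = 13
C: |14| + |-4| = 14 + 4 = 18
D: |6| + |-10| = 6 + 10 = 16
E: |3| + |-17| = 3 + 17 = 20
F: |11| + |-21| = 11 + 21 = 32
G: |22| + |-15| = 22 + 15 = 37
H: |22| + |-14| = 22 + 14 = 36
I: |-9| + |8| = 9 + 8 = 17
J: |-6| + |-19| = 6 + 19 = 25
K: |-9| + |2| = 9 + 2 = 11
L: |21| + |12| = 21 + 12 = 33
Minimum: K at 11.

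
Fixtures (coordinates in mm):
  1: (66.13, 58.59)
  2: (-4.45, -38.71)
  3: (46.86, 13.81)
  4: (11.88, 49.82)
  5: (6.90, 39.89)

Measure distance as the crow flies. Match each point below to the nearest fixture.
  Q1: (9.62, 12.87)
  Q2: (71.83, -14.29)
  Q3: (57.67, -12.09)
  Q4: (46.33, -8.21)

Q1→5; Q2→3; Q3→3; Q4→3

Q1 at (9.62, 12.87):
  1: √((56.51)² + (45.72)²) = √(3193.3801 + 2090.3184) = 72.69 mm
  2: √((-14.07)² + (-51.58)²) = √(197.9649 + 2660.4964) = 53.46 mm
  3: √((37.24)² + (0.94)²) = √(1386.8176 + 0.8836) = 37.25 mm
  4: √((2.26)² + (36.95)²) = √(5.1076 + 1365.3025) = 37.02 mm
  5: √((-2.72)² + (27.02)²) = √(7.3984 + 730.0804) = 27.16 mm
  → nearest: 5 (27.16 mm)
Q2 at (71.83, -14.29):
  1: √((-5.70)² + (72.88)²) = √(32.4900 + 5311.4944) = 73.10 mm
  2: √((-76.28)² + (-24.42)²) = √(5818.6384 + 596.3364) = 80.09 mm
  3: √((-24.97)² + (28.10)²) = √(623.5009 + 789.6100) = 37.59 mm
  4: √((-59.95)² + (64.11)²) = √(3594.0025 + 4110.0921) = 87.77 mm
  5: √((-64.93)² + (54.18)²) = √(4215.9049 + 2935.4724) = 84.57 mm
  → nearest: 3 (37.59 mm)
Q3 at (57.67, -12.09):
  1: √((8.46)² + (70.68)²) = √(71.5716 + 4995.6624) = 71.18 mm
  2: √((-62.12)² + (-26.62)²) = √(3858.8944 + 708.6244) = 67.58 mm
  3: √((-10.81)² + (25.90)²) = √(116.8561 + 670.8100) = 28.07 mm
  4: √((-45.79)² + (61.91)²) = √(2096.7241 + 3832.8481) = 77.00 mm
  5: √((-50.77)² + (51.98)²) = √(2577.5929 + 2701.9204) = 72.66 mm
  → nearest: 3 (28.07 mm)
Q4 at (46.33, -8.21):
  1: √((19.80)² + (66.80)²) = √(392.0400 + 4462.2400) = 69.67 mm
  2: √((-50.78)² + (-30.50)²) = √(2578.6084 + 930.2500) = 59.24 mm
  3: √((0.53)² + (22.02)²) = √(0.2809 + 484.8804) = 22.03 mm
  4: √((-34.45)² + (58.03)²) = √(1186.8025 + 3367.4809) = 67.49 mm
  5: √((-39.43)² + (48.10)²) = √(1554.7249 + 2313.6100) = 62.20 mm
  → nearest: 3 (22.03 mm)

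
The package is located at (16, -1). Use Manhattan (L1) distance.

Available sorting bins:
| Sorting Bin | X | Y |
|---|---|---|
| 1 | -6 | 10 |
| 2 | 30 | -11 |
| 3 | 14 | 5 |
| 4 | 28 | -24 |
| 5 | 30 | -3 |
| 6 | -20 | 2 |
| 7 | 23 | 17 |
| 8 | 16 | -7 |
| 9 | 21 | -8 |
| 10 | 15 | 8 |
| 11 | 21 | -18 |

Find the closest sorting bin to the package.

Distances from (16, -1):
1: 33
2: 24
3: 8
4: 35
5: 16
6: 39
7: 25
8: 6
9: 12
10: 10
11: 22
Minimum: 8 at 6.

8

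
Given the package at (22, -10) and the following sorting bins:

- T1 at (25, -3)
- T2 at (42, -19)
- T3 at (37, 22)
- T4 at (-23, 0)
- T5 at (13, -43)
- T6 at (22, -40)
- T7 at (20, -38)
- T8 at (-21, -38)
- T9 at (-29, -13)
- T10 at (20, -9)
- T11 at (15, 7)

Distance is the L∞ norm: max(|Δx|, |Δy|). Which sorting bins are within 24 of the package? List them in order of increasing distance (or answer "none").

Distances from (22, -10):
T1: max(|3|, |7|) = 7
T2: max(|20|, |-9|) = 20
T3: max(|15|, |32|) = 32
T4: max(|-45|, |10|) = 45
T5: max(|-9|, |-33|) = 33
T6: max(|0|, |-30|) = 30
T7: max(|-2|, |-28|) = 28
T8: max(|-43|, |-28|) = 43
T9: max(|-51|, |-3|) = 51
T10: max(|-2|, |1|) = 2
T11: max(|-7|, |17|) = 17
Threshold 24: T10 (2), T1 (7), T11 (17), T2 (20) are within range.

T10, T1, T11, T2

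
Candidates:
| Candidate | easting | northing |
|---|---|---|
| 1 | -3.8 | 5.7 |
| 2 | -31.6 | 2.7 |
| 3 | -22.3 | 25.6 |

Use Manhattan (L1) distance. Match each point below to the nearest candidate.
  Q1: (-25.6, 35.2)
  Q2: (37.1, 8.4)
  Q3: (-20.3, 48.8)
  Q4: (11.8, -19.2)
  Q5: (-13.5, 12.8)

Q1 at (-25.6, 35.2):
  1: |21.8| + |-29.5| = 21.8 + 29.5 = 51.3
  2: |-6.0| + |-32.5| = 6.0 + 32.5 = 38.5
  3: |3.3| + |-9.6| = 3.3 + 9.6 = 12.9
  → nearest: 3 (12.9)
Q2 at (37.1, 8.4):
  1: |-40.9| + |-2.7| = 40.9 + 2.7 = 43.6
  2: |-68.7| + |-5.7| = 68.7 + 5.7 = 74.4
  3: |-59.4| + |17.2| = 59.4 + 17.2 = 76.6
  → nearest: 1 (43.6)
Q3 at (-20.3, 48.8):
  1: |16.5| + |-43.1| = 16.5 + 43.1 = 59.6
  2: |-11.3| + |-46.1| = 11.3 + 46.1 = 57.4
  3: |-2.0| + |-23.2| = 2.0 + 23.2 = 25.2
  → nearest: 3 (25.2)
Q4 at (11.8, -19.2):
  1: |-15.6| + |24.9| = 15.6 + 24.9 = 40.5
  2: |-43.4| + |21.9| = 43.4 + 21.9 = 65.3
  3: |-34.1| + |44.8| = 34.1 + 44.8 = 78.9
  → nearest: 1 (40.5)
Q5 at (-13.5, 12.8):
  1: |9.7| + |-7.1| = 9.7 + 7.1 = 16.8
  2: |-18.1| + |-10.1| = 18.1 + 10.1 = 28.2
  3: |-8.8| + |12.8| = 8.8 + 12.8 = 21.6
  → nearest: 1 (16.8)

Q1→3; Q2→1; Q3→3; Q4→1; Q5→1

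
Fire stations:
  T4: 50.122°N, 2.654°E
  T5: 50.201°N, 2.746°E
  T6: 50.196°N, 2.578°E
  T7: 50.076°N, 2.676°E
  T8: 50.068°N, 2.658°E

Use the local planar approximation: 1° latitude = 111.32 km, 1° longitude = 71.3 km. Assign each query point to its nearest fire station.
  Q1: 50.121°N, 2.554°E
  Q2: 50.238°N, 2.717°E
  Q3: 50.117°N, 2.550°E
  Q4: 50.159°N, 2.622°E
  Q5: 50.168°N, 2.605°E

Q1 at 50.121°N, 2.554°E:
  T4: √((0.001·111.32)² + (0.100·71.3)²) = √(0.01239 + 50.83690) = 7.131 km
  T5: √((0.080·111.32)² + (0.192·71.3)²) = √(79.30971 + 187.40515) = 16.331 km
  T6: √((0.075·111.32)² + (0.024·71.3)²) = √(69.70580 + 2.92821) = 8.523 km
  T7: √((-0.045·111.32)² + (0.122·71.3)²) = √(25.09409 + 75.66564) = 10.038 km
  T8: √((-0.053·111.32)² + (0.104·71.3)²) = √(34.80953 + 54.98519) = 9.476 km
  → nearest: T4 (7.131 km)
Q2 at 50.238°N, 2.717°E:
  T4: √((-0.116·111.32)² + (-0.063·71.3)²) = √(166.74867 + 20.17717) = 13.672 km
  T5: √((-0.037·111.32)² + (0.029·71.3)²) = √(16.96484 + 4.27538) = 4.609 km
  T6: √((-0.042·111.32)² + (-0.139·71.3)²) = √(21.85974 + 98.22197) = 10.958 km
  T7: √((-0.162·111.32)² + (-0.041·71.3)²) = √(325.21939 + 8.54568) = 18.269 km
  T8: √((-0.170·111.32)² + (-0.059·71.3)²) = √(358.13292 + 17.69632) = 19.386 km
  → nearest: T5 (4.609 km)
Q3 at 50.117°N, 2.550°E:
  T4: √((0.005·111.32)² + (0.104·71.3)²) = √(0.30980 + 54.98519) = 7.436 km
  T5: √((0.084·111.32)² + (0.196·71.3)²) = √(87.43896 + 195.29504) = 16.815 km
  T6: √((0.079·111.32)² + (0.028·71.3)²) = √(77.33936 + 3.98561) = 9.018 km
  T7: √((-0.041·111.32)² + (0.126·71.3)²) = √(20.83119 + 80.70866) = 10.077 km
  T8: √((-0.049·111.32)² + (0.108·71.3)²) = √(29.75353 + 59.29616) = 9.437 km
  → nearest: T4 (7.436 km)
Q4 at 50.159°N, 2.622°E:
  T4: √((-0.037·111.32)² + (0.032·71.3)²) = √(16.96484 + 5.20570) = 4.709 km
  T5: √((0.042·111.32)² + (0.124·71.3)²) = √(21.85974 + 78.16682) = 10.001 km
  T6: √((0.037·111.32)² + (-0.044·71.3)²) = √(16.96484 + 9.84202) = 5.178 km
  T7: √((-0.083·111.32)² + (0.054·71.3)²) = √(85.36947 + 14.82404) = 10.010 km
  T8: √((-0.091·111.32)² + (0.036·71.3)²) = √(102.61933 + 6.58846) = 10.450 km
  → nearest: T4 (4.709 km)
Q5 at 50.168°N, 2.605°E:
  T4: √((-0.046·111.32)² + (0.049·71.3)²) = √(26.22177 + 12.20594) = 6.199 km
  T5: √((0.033·111.32)² + (0.141·71.3)²) = √(13.49504 + 101.06884) = 10.703 km
  T6: √((0.028·111.32)² + (-0.027·71.3)²) = √(9.71544 + 3.70601) = 3.664 km
  T7: √((-0.092·111.32)² + (0.071·71.3)²) = √(104.88709 + 25.62688) = 11.424 km
  T8: √((-0.100·111.32)² + (0.053·71.3)²) = √(123.92142 + 14.28009) = 11.756 km
  → nearest: T6 (3.664 km)

Q1→T4; Q2→T5; Q3→T4; Q4→T4; Q5→T6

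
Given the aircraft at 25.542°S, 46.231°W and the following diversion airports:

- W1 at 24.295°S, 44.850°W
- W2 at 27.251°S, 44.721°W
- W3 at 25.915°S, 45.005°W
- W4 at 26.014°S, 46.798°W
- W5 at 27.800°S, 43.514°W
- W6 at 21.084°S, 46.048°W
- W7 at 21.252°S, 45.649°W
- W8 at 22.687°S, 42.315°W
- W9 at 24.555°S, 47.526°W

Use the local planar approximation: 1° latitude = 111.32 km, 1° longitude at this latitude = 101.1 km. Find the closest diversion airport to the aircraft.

Distances from 25.542°S, 46.231°W:
W1: 196.884 km
W2: 243.924 km
W3: 130.719 km
W4: 77.761 km
W5: 372.339 km
W6: 496.609 km
W7: 481.174 km
W8: 507.692 km
W9: 170.919 km
Minimum: W4 at 77.761 km.

W4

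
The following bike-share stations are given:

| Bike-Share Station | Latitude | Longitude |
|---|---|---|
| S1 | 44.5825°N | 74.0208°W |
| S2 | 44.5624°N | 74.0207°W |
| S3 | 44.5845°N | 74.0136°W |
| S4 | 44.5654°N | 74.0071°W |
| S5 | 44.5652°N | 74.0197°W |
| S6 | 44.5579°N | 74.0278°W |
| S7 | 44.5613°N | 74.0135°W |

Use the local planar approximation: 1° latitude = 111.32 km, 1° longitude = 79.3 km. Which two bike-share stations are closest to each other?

S2 and S5

Pairwise distances:
S1–S2: √((-0.0201·111.32)² + (0.0001·79.3)²) = √(5.006549 + 0.000063) = 2.2375 km
S1–S3: √((0.0020·111.32)² + (0.0072·79.3)²) = √(0.049569 + 0.325995) = 0.6128 km
S1–S4: √((-0.0171·111.32)² + (0.0137·79.3)²) = √(3.623586 + 1.180287) = 2.1918 km
S1–S5: √((-0.0173·111.32)² + (0.0011·79.3)²) = √(3.708844 + 0.007609) = 1.9278 km
S1–S6: √((-0.0246·111.32)² + (-0.0070·79.3)²) = √(7.499229 + 0.308136) = 2.7942 km
S1–S7: √((-0.0212·111.32)² + (0.0073·79.3)²) = √(5.569524 + 0.335114) = 2.4299 km
S2–S3: √((0.0221·111.32)² + (0.0071·79.3)²) = √(6.052446 + 0.317003) = 2.5238 km
S2–S4: √((0.0030·111.32)² + (0.0136·79.3)²) = √(0.111529 + 1.163119) = 1.1290 km
S2–S5: √((0.0028·111.32)² + (0.0010·79.3)²) = √(0.097154 + 0.006288) = 0.3216 km
S2–S6: √((-0.0045·111.32)² + (-0.0071·79.3)²) = √(0.250941 + 0.317003) = 0.7536 km
S2–S7: √((-0.0011·111.32)² + (0.0072·79.3)²) = √(0.014994 + 0.325995) = 0.5839 km
S3–S4: √((-0.0191·111.32)² + (0.0065·79.3)²) = √(4.520777 + 0.265689) = 2.1878 km
S3–S5: √((-0.0193·111.32)² + (-0.0061·79.3)²) = √(4.615949 + 0.233995) = 2.2023 km
S3–S6: √((-0.0266·111.32)² + (-0.0142·79.3)²) = √(8.768184 + 1.268011) = 3.1680 km
S3–S7: √((-0.0232·111.32)² + (0.0001·79.3)²) = √(6.669947 + 0.000063) = 2.5826 km
S4–S5: √((-0.0002·111.32)² + (-0.0126·79.3)²) = √(0.000496 + 0.998361) = 0.9994 km
S4–S6: √((-0.0075·111.32)² + (-0.0207·79.3)²) = √(0.697058 + 2.694555) = 1.8416 km
S4–S7: √((-0.0041·111.32)² + (-0.0064·79.3)²) = √(0.208312 + 0.257577) = 0.6826 km
S5–S6: √((-0.0073·111.32)² + (-0.0081·79.3)²) = √(0.660377 + 0.412588) = 1.0358 km
S5–S7: √((-0.0039·111.32)² + (0.0062·79.3)²) = √(0.188484 + 0.241730) = 0.6559 km
S6–S7: √((0.0034·111.32)² + (0.0143·79.3)²) = √(0.143253 + 1.285933) = 1.1955 km
Closest pair: S2–S5 at 0.3216 km.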